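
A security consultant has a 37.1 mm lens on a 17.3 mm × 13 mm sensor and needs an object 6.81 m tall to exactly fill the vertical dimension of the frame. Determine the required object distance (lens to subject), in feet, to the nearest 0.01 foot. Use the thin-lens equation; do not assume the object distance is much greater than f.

63.88 ft

W: 6.81 m = 6810 mm.
Magnification m = h/W = dᵢ/dₒ; combined with 1/f = 1/dₒ + 1/dᵢ this gives dₒ = f·(1 + W/h).
dₒ = 37.1 mm × (1 + 6810/13) = 37.1 × 524.8462 ≈ 19471.792 mm = 19471.792/304.8 ft = 63.8838 ft.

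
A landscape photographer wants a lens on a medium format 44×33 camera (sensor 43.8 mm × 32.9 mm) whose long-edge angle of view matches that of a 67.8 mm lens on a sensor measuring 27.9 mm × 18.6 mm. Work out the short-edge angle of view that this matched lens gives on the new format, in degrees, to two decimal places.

Equal long-edge AOV ⇒ f₂ = f₁ · 43.8/27.9 = 67.8 × 1.56989 ≈ 106.4387 mm.
Short-edge AOV on the new format = 2·arctan(32.9 / (2 × 106.4387)) = 2·arctan(0.15455) ≈ 17.5710°.

17.57°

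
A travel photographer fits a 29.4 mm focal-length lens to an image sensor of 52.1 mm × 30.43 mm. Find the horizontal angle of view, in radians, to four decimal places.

Angle of view α = 2·arctan(w/2f) with w = 52.1 mm and f = 29.4 mm.
w/2f = 0.88605; arctan(0.88605) ≈ 0.7251 rad, so α ≈ 1.4501 rad.

1.4501 rad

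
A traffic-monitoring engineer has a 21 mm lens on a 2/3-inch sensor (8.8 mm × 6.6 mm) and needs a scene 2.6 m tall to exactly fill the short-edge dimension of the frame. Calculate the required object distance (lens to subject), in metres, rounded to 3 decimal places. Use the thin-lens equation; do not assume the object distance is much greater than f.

W: 2.6 m = 2600 mm.
Magnification m = h/W = dᵢ/dₒ; combined with 1/f = 1/dₒ + 1/dᵢ this gives dₒ = f·(1 + W/h).
dₒ = 21 mm × (1 + 2600/6.6) = 21 × 394.9394 ≈ 8293.727 mm = 8.29373 m.

8.294 m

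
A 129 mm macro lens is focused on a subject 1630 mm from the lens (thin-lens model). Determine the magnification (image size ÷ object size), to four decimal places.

Thin lens: 1/f = 1/dₒ + 1/dᵢ → 1/dᵢ = 1/129 − 1/1630 = 0.0071384 mm⁻¹, so dᵢ ≈ 140.0866 mm.
Magnification m = dᵢ/dₒ = 140.0866/1630 ≈ 0.08594.

0.0859×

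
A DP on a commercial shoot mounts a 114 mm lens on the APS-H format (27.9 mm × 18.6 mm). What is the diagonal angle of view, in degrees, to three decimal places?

Sensor diagonal = √(27.9² + 18.6²) = √1124.3700 ≈ 33.5316 mm.
Angle of view α = 2·arctan(d/2f) with d = 33.5316 mm and f = 114 mm.
d/2f = 0.14707; arctan(0.14707) ≈ 8.3664°, so α ≈ 16.7329°.

16.733°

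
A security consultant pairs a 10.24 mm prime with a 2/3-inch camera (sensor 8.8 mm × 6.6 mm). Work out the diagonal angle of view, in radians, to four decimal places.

0.9858 rad

Sensor diagonal = √(8.8² + 6.6²) = √121.0000 ≈ 11.0000 mm.
Angle of view α = 2·arctan(d/2f) with d = 11.0000 mm and f = 10.24 mm.
d/2f = 0.53711; arctan(0.53711) ≈ 0.4929 rad, so α ≈ 0.9858 rad.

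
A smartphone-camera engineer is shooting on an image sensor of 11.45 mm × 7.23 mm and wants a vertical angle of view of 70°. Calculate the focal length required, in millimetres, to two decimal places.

5.16 mm

From α = 2·arctan(h/2f) we get f = h / (2·tan(α/2)).
With h = 7.23 mm and α/2 = 35°, tan(α/2) ≈ 0.70021, so f ≈ 7.23 / 1.40042 ≈ 5.1628 mm.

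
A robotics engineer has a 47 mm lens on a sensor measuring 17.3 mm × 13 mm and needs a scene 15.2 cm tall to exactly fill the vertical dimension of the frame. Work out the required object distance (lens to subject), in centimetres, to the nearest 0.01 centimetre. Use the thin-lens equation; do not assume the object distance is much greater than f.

59.65 cm

W: 15.2 cm = 152 mm.
Magnification m = h/W = dᵢ/dₒ; combined with 1/f = 1/dₒ + 1/dᵢ this gives dₒ = f·(1 + W/h).
dₒ = 47 mm × (1 + 152/13) = 47 × 12.6923 ≈ 596.538 mm = 59.6538 cm.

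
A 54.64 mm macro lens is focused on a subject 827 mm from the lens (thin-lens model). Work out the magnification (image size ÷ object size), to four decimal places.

Thin lens: 1/f = 1/dₒ + 1/dᵢ → 1/dᵢ = 1/54.64 − 1/827 = 0.0170924 mm⁻¹, so dᵢ ≈ 58.5055 mm.
Magnification m = dᵢ/dₒ = 58.5055/827 ≈ 0.07074.

0.0707×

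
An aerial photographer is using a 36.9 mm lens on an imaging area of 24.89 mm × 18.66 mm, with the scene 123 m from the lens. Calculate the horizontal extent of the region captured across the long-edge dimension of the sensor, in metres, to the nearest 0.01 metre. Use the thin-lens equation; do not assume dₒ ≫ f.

dₒ: 123 m = 123000 mm.
Similar triangles through the lens centre give W/dₒ = w/dᵢ; with 1/f = 1/dₒ + 1/dᵢ this gives W = w·(dₒ − f)/f.
W = 24.89 mm × (123000 − 36.9) / 36.9 = 24.89 × 3332.3333 ≈ 82941.777 mm = 82.9418 m.

82.94 m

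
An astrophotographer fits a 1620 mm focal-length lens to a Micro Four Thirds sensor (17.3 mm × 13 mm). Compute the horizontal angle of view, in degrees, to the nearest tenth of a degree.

0.6°

Angle of view α = 2·arctan(w/2f) with w = 17.3 mm and f = 1620 mm.
w/2f = 0.00534; arctan(0.00534) ≈ 0.3059°, so α ≈ 0.6119°.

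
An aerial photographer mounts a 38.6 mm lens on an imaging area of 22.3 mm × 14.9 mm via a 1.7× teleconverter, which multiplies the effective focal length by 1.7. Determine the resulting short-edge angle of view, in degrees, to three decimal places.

Effective focal length f = 38.6 × 1.7 = 65.62 mm.
α = 2·arctan(14.9 / (2 × 65.62)) = 2·arctan(0.11353) ≈ 12.9544°.

12.954°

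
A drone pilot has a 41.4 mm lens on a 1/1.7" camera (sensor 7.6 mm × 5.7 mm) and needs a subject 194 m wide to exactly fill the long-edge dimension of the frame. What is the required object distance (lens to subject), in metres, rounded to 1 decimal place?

W: 194 m = 194000 mm.
Magnification m = w/W = dᵢ/dₒ; combined with 1/f = 1/dₒ + 1/dᵢ this gives dₒ = f·(1 + W/w).
dₒ = 41.4 mm × (1 + 194000/7.6) = 41.4 × 25527.3158 ≈ 1056830.874 mm = 1056.83 m.

1056.8 m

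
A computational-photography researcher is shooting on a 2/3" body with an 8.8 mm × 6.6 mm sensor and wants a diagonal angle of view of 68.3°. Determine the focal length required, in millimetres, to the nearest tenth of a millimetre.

Sensor diagonal = √(8.8² + 6.6²) = √121.0000 ≈ 11.0000 mm.
From α = 2·arctan(d/2f) we get f = d / (2·tan(α/2)).
With d = 11.0000 mm and α/2 = 34.15°, tan(α/2) ≈ 0.67832, so f ≈ 11.0000 / 1.35665 ≈ 8.1082 mm.

8.1 mm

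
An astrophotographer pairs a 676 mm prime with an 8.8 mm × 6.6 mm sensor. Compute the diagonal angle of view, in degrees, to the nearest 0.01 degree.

Sensor diagonal = √(8.8² + 6.6²) = √121.0000 ≈ 11.0000 mm.
Angle of view α = 2·arctan(d/2f) with d = 11.0000 mm and f = 676 mm.
d/2f = 0.00814; arctan(0.00814) ≈ 0.4662°, so α ≈ 0.9323°.

0.93°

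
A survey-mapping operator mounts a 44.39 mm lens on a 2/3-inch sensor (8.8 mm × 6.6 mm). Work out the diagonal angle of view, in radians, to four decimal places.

Sensor diagonal = √(8.8² + 6.6²) = √121.0000 ≈ 11.0000 mm.
Angle of view α = 2·arctan(d/2f) with d = 11.0000 mm and f = 44.39 mm.
d/2f = 0.12390; arctan(0.12390) ≈ 0.1233 rad, so α ≈ 0.2465 rad.

0.2465 rad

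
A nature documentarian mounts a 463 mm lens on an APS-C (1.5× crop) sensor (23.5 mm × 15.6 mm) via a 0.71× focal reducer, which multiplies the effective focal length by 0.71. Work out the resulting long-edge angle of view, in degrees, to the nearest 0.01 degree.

Effective focal length f = 463 × 0.71 = 328.73 mm.
α = 2·arctan(23.5 / (2 × 328.73)) = 2·arctan(0.03574) ≈ 4.0942°.

4.09°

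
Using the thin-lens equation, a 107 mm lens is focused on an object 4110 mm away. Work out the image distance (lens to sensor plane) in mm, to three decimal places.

109.860 mm

1/dᵢ = 1/f − 1/dₒ = 1/107 − 1/4110 = 0.0091025 mm⁻¹.
dᵢ = 1/0.0091025 ≈ 109.8601 mm.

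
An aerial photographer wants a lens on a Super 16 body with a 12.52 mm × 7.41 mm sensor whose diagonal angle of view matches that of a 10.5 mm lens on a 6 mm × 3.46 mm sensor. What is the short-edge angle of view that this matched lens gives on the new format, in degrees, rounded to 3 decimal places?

Sensor diagonal = √(6² + 3.46²) = √47.9716 ≈ 6.9262 mm.
Sensor diagonal = √(12.52² + 7.41²) = √211.6585 ≈ 14.5485 mm.
Equal diagonal AOV ⇒ f₂ = f₁ · 14.5485/6.9262 = 10.5 × 2.10051 ≈ 22.0554 mm.
Short-edge AOV on the new format = 2·arctan(7.41 / (2 × 22.0554)) = 2·arctan(0.16799) ≈ 19.0717°.

19.072°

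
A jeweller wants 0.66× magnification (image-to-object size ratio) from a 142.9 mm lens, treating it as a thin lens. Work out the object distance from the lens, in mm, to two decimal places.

359.42 mm

With m = dᵢ/dₒ and 1/f = 1/dₒ + 1/dᵢ, substituting dᵢ = m·dₒ gives 1/f = (1 + 1/m)/dₒ, hence dₒ = f·(1 + 1/m).
dₒ = 142.9 × (1 + 1/0.66) = 142.9 × 2.51515 ≈ 359.415 mm.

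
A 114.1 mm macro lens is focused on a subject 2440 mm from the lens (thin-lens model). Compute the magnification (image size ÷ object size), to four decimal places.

0.0491×

Thin lens: 1/f = 1/dₒ + 1/dᵢ → 1/dᵢ = 1/114.1 − 1/2440 = 0.0083544 mm⁻¹, so dᵢ ≈ 119.6973 mm.
Magnification m = dᵢ/dₒ = 119.6973/2440 ≈ 0.04906.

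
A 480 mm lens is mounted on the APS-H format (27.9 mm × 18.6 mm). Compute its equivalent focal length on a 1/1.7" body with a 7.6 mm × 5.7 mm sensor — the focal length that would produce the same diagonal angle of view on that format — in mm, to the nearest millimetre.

Sensor diagonal = √(27.9² + 18.6²) = √1124.3700 ≈ 33.5316 mm.
Sensor diagonal = √(7.6² + 5.7²) = √90.2500 ≈ 9.5000 mm.
Equal angle of view means equal diagonal/f ratio, so f₂ = f₁ · (diagonal₂/diagonal₁) = 480 × 9.5000/33.5316.
f₂ = 480 × 0.28331 ≈ 135.991 mm.

136 mm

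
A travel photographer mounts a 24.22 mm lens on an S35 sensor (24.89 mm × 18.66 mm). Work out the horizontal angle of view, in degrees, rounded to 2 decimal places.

Angle of view α = 2·arctan(w/2f) with w = 24.89 mm and f = 24.22 mm.
w/2f = 0.51383; arctan(0.51383) ≈ 27.1955°, so α ≈ 54.3911°.

54.39°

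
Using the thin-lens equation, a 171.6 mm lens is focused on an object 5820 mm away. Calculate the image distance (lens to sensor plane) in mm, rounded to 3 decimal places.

1/dᵢ = 1/f − 1/dₒ = 1/171.6 − 1/5820 = 0.0056557 mm⁻¹.
dᵢ = 1/0.0056557 ≈ 176.8133 mm.

176.813 mm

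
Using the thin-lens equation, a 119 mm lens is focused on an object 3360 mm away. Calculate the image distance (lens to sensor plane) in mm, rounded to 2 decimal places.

1/dᵢ = 1/f − 1/dₒ = 1/119 − 1/3360 = 0.0081057 mm⁻¹.
dᵢ = 1/0.0081057 ≈ 123.3693 mm.

123.37 mm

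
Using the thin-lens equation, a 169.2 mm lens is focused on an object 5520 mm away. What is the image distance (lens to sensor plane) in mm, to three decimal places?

174.550 mm

1/dᵢ = 1/f − 1/dₒ = 1/169.2 − 1/5520 = 0.0057290 mm⁻¹.
dᵢ = 1/0.0057290 ≈ 174.5503 mm.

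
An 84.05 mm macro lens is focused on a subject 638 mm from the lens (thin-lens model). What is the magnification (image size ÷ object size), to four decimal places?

Thin lens: 1/f = 1/dₒ + 1/dᵢ → 1/dᵢ = 1/84.05 − 1/638 = 0.0103303 mm⁻¹, so dᵢ ≈ 96.8028 mm.
Magnification m = dᵢ/dₒ = 96.8028/638 ≈ 0.15173.

0.1517×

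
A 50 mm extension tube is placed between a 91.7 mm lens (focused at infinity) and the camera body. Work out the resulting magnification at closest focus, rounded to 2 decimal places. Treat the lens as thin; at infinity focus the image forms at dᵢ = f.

0.55×

The tube moves the image plane from f to f + e, so dᵢ = 91.7 + 50 = 141.7 mm. Focus is achieved when 1/f = 1/dₒ + 1/dᵢ, giving dₒ = 1/(1/f − 1/(f+e)).
Magnification m = dᵢ/dₒ = (f+e)·(1/f − 1/(f+e)) = e/f = 50/91.7 ≈ 0.5453.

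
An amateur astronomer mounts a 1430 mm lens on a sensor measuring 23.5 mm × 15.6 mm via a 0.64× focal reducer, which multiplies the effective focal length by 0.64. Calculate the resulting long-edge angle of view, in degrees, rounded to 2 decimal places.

1.47°

Effective focal length f = 1430 × 0.64 = 915.2 mm.
α = 2·arctan(23.5 / (2 × 915.2)) = 2·arctan(0.01284) ≈ 1.4711°.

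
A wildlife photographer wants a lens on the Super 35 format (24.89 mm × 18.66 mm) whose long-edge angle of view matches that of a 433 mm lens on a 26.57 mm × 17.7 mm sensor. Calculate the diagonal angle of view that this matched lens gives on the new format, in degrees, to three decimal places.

4.392°

Equal long-edge AOV ⇒ f₂ = f₁ · 24.89/26.57 = 433 × 0.93677 ≈ 405.6218 mm.
Sensor diagonal = √(24.89² + 18.66²) = √967.7077 ≈ 31.1080 mm.
Diagonal AOV on the new format = 2·arctan(31.1080 / (2 × 405.6218)) = 2·arctan(0.03835) ≈ 4.3920°.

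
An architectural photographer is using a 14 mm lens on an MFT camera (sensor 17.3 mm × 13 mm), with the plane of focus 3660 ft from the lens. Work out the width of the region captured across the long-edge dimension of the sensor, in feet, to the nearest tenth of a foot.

dₒ: 3660 ft × 304.8 mm/ft = 1115567.96 mm.
Similar triangles through the lens centre give W/dₒ = w/dᵢ; with 1/f = 1/dₒ + 1/dᵢ this gives W = w·(dₒ − f)/f.
W = 17.3 mm × (1.11557e+06 − 14) / 14 = 17.3 × 79682.4260 ≈ 1378505.970 mm = 1378505.970/304.8 ft = 4522.66 ft.

4522.7 ft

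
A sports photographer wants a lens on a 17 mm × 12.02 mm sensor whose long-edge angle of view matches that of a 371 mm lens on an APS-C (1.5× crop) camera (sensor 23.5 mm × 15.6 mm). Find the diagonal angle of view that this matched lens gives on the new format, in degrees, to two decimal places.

4.44°

Equal long-edge AOV ⇒ f₂ = f₁ · 17/23.5 = 371 × 0.72340 ≈ 268.3830 mm.
Sensor diagonal = √(17² + 12.02²) = √433.4804 ≈ 20.8202 mm.
Diagonal AOV on the new format = 2·arctan(20.8202 / (2 × 268.3830)) = 2·arctan(0.03879) ≈ 4.4426°.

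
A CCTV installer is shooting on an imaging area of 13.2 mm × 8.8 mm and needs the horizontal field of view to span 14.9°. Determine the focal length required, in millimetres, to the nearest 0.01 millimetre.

From α = 2·arctan(w/2f) we get f = w / (2·tan(α/2)).
With w = 13.2 mm and α/2 = 7.45°, tan(α/2) ≈ 0.13076, so f ≈ 13.2 / 0.26153 ≈ 50.4723 mm.

50.47 mm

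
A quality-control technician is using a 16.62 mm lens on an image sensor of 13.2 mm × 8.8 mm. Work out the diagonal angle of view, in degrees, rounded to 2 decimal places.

Sensor diagonal = √(13.2² + 8.8²) = √251.6800 ≈ 15.8644 mm.
Angle of view α = 2·arctan(d/2f) with d = 15.8644 mm and f = 16.62 mm.
d/2f = 0.47727; arctan(0.47727) ≈ 25.5137°, so α ≈ 51.0274°.

51.03°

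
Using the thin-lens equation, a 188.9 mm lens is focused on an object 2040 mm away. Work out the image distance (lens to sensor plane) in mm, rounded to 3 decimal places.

1/dᵢ = 1/f − 1/dₒ = 1/188.9 − 1/2040 = 0.0048036 mm⁻¹.
dᵢ = 1/0.0048036 ≈ 208.1768 mm.

208.177 mm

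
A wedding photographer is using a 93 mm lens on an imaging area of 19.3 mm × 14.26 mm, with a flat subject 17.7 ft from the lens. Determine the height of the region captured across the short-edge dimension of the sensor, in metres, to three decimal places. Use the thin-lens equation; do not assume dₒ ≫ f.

0.813 m

dₒ: 17.7 ft × 304.8 mm/ft = 5394.96 mm.
Similar triangles through the lens centre give W/dₒ = h/dᵢ; with 1/f = 1/dₒ + 1/dᵢ this gives W = h·(dₒ − f)/f.
W = 14.26 mm × (5394.96 − 93) / 93 = 14.26 × 57.0103 ≈ 812.967 mm = 0.812967 m.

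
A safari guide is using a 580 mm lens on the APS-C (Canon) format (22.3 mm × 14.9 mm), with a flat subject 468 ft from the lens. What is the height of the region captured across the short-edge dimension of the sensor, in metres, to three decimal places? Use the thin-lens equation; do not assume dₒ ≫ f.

dₒ: 468 ft × 304.8 mm/ft = 142646.40 mm.
Similar triangles through the lens centre give W/dₒ = h/dᵢ; with 1/f = 1/dₒ + 1/dᵢ this gives W = h·(dₒ − f)/f.
W = 14.9 mm × (142646 − 580) / 580 = 14.9 × 244.9421 ≈ 3649.637 mm = 3.64964 m.

3.650 m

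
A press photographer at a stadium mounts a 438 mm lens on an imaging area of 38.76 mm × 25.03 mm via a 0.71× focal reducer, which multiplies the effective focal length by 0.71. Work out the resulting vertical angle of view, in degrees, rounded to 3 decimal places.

Effective focal length f = 438 × 0.71 = 310.98 mm.
α = 2·arctan(25.03 / (2 × 310.98)) = 2·arctan(0.04024) ≈ 4.6091°.

4.609°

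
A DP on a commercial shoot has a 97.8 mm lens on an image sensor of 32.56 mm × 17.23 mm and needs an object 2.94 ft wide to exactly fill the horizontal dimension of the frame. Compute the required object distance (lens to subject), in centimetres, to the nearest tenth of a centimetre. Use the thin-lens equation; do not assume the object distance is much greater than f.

W: 2.94 ft × 304.8 mm/ft = 896.11 mm.
Magnification m = w/W = dᵢ/dₒ; combined with 1/f = 1/dₒ + 1/dᵢ this gives dₒ = f·(1 + W/w).
dₒ = 97.8 mm × (1 + 896.112/32.56) = 97.8 × 28.5219 ≈ 2789.439 mm = 278.944 cm.

278.9 cm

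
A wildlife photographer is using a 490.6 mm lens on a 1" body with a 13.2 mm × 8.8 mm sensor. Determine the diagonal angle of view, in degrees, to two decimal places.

Sensor diagonal = √(13.2² + 8.8²) = √251.6800 ≈ 15.8644 mm.
Angle of view α = 2·arctan(d/2f) with d = 15.8644 mm and f = 490.6 mm.
d/2f = 0.01617; arctan(0.01617) ≈ 0.9263°, so α ≈ 1.8526°.

1.85°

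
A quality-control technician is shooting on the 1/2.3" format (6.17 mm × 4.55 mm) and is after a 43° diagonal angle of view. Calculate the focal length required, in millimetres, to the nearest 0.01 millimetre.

9.73 mm

Sensor diagonal = √(6.17² + 4.55²) = √58.7714 ≈ 7.6663 mm.
From α = 2·arctan(d/2f) we get f = d / (2·tan(α/2)).
With d = 7.6663 mm and α/2 = 21.5°, tan(α/2) ≈ 0.39391, so f ≈ 7.6663 / 0.78782 ≈ 9.7310 mm.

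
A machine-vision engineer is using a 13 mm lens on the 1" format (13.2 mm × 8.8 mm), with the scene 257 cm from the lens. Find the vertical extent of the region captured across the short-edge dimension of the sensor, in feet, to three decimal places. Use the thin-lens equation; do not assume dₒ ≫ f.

dₒ: 257 cm = 2570 mm.
Similar triangles through the lens centre give W/dₒ = h/dᵢ; with 1/f = 1/dₒ + 1/dᵢ this gives W = h·(dₒ − f)/f.
W = 8.8 mm × (2570 − 13) / 13 = 8.8 × 196.6923 ≈ 1730.892 mm = 1730.892/304.8 ft = 5.67878 ft.

5.679 ft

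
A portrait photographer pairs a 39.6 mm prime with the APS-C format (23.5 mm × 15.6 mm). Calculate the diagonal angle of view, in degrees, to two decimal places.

39.21°

Sensor diagonal = √(23.5² + 15.6²) = √795.6100 ≈ 28.2066 mm.
Angle of view α = 2·arctan(d/2f) with d = 28.2066 mm and f = 39.6 mm.
d/2f = 0.35614; arctan(0.35614) ≈ 19.6030°, so α ≈ 39.2060°.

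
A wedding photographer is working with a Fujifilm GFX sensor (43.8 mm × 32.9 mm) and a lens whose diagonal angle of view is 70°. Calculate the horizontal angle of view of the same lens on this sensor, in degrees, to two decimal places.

58.49°

Sensor diagonal = √(43.8² + 32.9²) = √3000.8500 ≈ 54.7800 mm.
From the diagonal AOV: f = 54.7800 / (2·tan(35°)) = 54.7800 / 1.40042 ≈ 39.1170 mm.
Horizontal AOV = 2·arctan(43.8 / (2 × 39.1170)) = 2·arctan(0.55986) ≈ 58.4854°.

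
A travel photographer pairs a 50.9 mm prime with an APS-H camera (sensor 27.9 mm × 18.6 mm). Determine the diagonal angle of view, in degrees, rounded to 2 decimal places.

36.46°

Sensor diagonal = √(27.9² + 18.6²) = √1124.3700 ≈ 33.5316 mm.
Angle of view α = 2·arctan(d/2f) with d = 33.5316 mm and f = 50.9 mm.
d/2f = 0.32939; arctan(0.32939) ≈ 18.2312°, so α ≈ 36.4625°.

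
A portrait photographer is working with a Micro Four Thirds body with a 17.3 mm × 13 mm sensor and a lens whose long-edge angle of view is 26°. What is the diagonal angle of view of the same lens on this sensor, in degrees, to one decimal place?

From the long-edge AOV: f = 17.3 / (2·tan(13°)) = 17.3 / 0.46174 ≈ 37.4673 mm.
Sensor diagonal = √(17.3² + 13²) = √468.2900 ≈ 21.6400 mm.
Diagonal AOV = 2·arctan(21.6400 / (2 × 37.4673)) = 2·arctan(0.28879) ≈ 32.2159°.

32.2°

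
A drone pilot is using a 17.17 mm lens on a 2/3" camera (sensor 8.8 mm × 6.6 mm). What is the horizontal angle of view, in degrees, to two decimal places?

28.75°

Angle of view α = 2·arctan(w/2f) with w = 8.8 mm and f = 17.17 mm.
w/2f = 0.25626; arctan(0.25626) ≈ 14.3734°, so α ≈ 28.7467°.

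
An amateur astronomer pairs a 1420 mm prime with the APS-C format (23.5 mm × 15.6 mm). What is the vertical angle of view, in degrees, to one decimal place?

Angle of view α = 2·arctan(h/2f) with h = 15.6 mm and f = 1420 mm.
h/2f = 0.00549; arctan(0.00549) ≈ 0.3147°, so α ≈ 0.6294°.

0.6°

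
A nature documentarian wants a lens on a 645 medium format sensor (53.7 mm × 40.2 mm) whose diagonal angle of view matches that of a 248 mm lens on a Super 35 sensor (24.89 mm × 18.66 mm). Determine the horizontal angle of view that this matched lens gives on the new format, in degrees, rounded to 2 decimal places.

Sensor diagonal = √(24.89² + 18.66²) = √967.7077 ≈ 31.1080 mm.
Sensor diagonal = √(53.7² + 40.2²) = √4499.7300 ≈ 67.0800 mm.
Equal diagonal AOV ⇒ f₂ = f₁ · 67.0800/31.1080 = 248 × 2.15636 ≈ 534.7771 mm.
Horizontal AOV on the new format = 2·arctan(53.7 / (2 × 534.7771)) = 2·arctan(0.05021) ≈ 5.7486°.

5.75°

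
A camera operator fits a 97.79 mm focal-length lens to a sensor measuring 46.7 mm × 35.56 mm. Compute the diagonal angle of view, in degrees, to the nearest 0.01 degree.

33.41°

Sensor diagonal = √(46.7² + 35.56²) = √3445.4036 ≈ 58.6976 mm.
Angle of view α = 2·arctan(d/2f) with d = 58.6976 mm and f = 97.79 mm.
d/2f = 0.30012; arctan(0.30012) ≈ 16.7056°, so α ≈ 33.4112°.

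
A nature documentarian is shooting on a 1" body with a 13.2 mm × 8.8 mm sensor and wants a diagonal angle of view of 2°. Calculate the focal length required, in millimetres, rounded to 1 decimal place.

Sensor diagonal = √(13.2² + 8.8²) = √251.6800 ≈ 15.8644 mm.
From α = 2·arctan(d/2f) we get f = d / (2·tan(α/2)).
With d = 15.8644 mm and α/2 = 1°, tan(α/2) ≈ 0.01746, so f ≈ 15.8644 / 0.03491 ≈ 454.4362 mm.

454.4 mm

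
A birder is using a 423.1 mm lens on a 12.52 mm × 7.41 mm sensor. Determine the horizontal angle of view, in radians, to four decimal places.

Angle of view α = 2·arctan(w/2f) with w = 12.52 mm and f = 423.1 mm.
w/2f = 0.01480; arctan(0.01480) ≈ 0.0148 rad, so α ≈ 0.0296 rad.

0.0296 rad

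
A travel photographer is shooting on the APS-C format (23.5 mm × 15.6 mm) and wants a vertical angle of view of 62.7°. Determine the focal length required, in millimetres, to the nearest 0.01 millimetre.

From α = 2·arctan(h/2f) we get f = h / (2·tan(α/2)).
With h = 15.6 mm and α/2 = 31.35°, tan(α/2) ≈ 0.60921, so f ≈ 15.6 / 1.21841 ≈ 12.8036 mm.

12.80 mm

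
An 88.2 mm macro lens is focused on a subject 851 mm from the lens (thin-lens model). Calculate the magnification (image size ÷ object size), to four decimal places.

0.1156×

Thin lens: 1/f = 1/dₒ + 1/dᵢ → 1/dᵢ = 1/88.2 − 1/851 = 0.0101628 mm⁻¹, so dᵢ ≈ 98.3983 mm.
Magnification m = dᵢ/dₒ = 98.3983/851 ≈ 0.11563.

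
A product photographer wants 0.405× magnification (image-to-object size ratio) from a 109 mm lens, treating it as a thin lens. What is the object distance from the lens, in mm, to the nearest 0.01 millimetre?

378.14 mm

With m = dᵢ/dₒ and 1/f = 1/dₒ + 1/dᵢ, substituting dᵢ = m·dₒ gives 1/f = (1 + 1/m)/dₒ, hence dₒ = f·(1 + 1/m).
dₒ = 109 × (1 + 1/0.405) = 109 × 3.46914 ≈ 378.136 mm.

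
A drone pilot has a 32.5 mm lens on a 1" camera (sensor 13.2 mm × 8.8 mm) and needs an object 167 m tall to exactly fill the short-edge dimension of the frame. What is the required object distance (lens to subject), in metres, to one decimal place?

616.8 m

W: 167 m = 167000 mm.
Magnification m = h/W = dᵢ/dₒ; combined with 1/f = 1/dₒ + 1/dᵢ this gives dₒ = f·(1 + W/h).
dₒ = 32.5 mm × (1 + 167000/8.8) = 32.5 × 18978.2727 ≈ 616793.864 mm = 616.794 m.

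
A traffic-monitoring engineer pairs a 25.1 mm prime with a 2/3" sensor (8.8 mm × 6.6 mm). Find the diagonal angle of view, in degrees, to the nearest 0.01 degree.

Sensor diagonal = √(8.8² + 6.6²) = √121.0000 ≈ 11.0000 mm.
Angle of view α = 2·arctan(d/2f) with d = 11.0000 mm and f = 25.1 mm.
d/2f = 0.21912; arctan(0.21912) ≈ 12.3595°, so α ≈ 24.7190°.

24.72°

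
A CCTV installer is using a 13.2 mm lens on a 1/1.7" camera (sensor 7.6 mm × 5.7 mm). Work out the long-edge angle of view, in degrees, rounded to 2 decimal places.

32.12°

Angle of view α = 2·arctan(w/2f) with w = 7.6 mm and f = 13.2 mm.
w/2f = 0.28788; arctan(0.28788) ≈ 16.0600°, so α ≈ 32.1200°.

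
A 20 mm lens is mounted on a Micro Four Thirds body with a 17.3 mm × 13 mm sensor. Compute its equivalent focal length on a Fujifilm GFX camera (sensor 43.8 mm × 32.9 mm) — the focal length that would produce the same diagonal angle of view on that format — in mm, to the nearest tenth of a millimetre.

50.6 mm

Sensor diagonal = √(17.3² + 13²) = √468.2900 ≈ 21.6400 mm.
Sensor diagonal = √(43.8² + 32.9²) = √3000.8500 ≈ 54.7800 mm.
Equal angle of view means equal diagonal/f ratio, so f₂ = f₁ · (diagonal₂/diagonal₁) = 20 × 54.7800/21.6400.
f₂ = 20 × 2.53142 ≈ 50.628 mm.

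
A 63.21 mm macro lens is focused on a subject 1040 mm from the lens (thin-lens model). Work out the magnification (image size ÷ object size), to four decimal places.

Thin lens: 1/f = 1/dₒ + 1/dᵢ → 1/dᵢ = 1/63.21 − 1/1040 = 0.0148587 mm⁻¹, so dᵢ ≈ 67.3004 mm.
Magnification m = dᵢ/dₒ = 67.3004/1040 ≈ 0.06471.

0.0647×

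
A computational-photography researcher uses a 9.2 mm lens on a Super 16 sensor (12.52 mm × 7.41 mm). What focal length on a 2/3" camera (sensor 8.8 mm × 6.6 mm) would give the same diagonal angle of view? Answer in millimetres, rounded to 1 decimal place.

Sensor diagonal = √(12.52² + 7.41²) = √211.6585 ≈ 14.5485 mm.
Sensor diagonal = √(8.8² + 6.6²) = √121.0000 ≈ 11.0000 mm.
Equal angle of view means equal diagonal/f ratio, so f₂ = f₁ · (diagonal₂/diagonal₁) = 9.2 × 11.0000/14.5485.
f₂ = 9.2 × 0.75609 ≈ 6.956 mm.

7.0 mm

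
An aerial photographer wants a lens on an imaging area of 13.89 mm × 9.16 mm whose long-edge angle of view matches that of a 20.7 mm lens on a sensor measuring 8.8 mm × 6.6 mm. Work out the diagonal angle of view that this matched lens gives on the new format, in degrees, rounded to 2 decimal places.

28.57°

Equal long-edge AOV ⇒ f₂ = f₁ · 13.89/8.8 = 20.7 × 1.57841 ≈ 32.6731 mm.
Sensor diagonal = √(13.89² + 9.16²) = √276.8377 ≈ 16.6384 mm.
Diagonal AOV on the new format = 2·arctan(16.6384 / (2 × 32.6731)) = 2·arctan(0.25462) ≈ 28.5702°.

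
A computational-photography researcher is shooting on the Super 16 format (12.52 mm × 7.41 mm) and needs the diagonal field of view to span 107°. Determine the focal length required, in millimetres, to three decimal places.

5.383 mm

Sensor diagonal = √(12.52² + 7.41²) = √211.6585 ≈ 14.5485 mm.
From α = 2·arctan(d/2f) we get f = d / (2·tan(α/2)).
With d = 14.5485 mm and α/2 = 53.5°, tan(α/2) ≈ 1.35142, so f ≈ 14.5485 / 2.70284 ≈ 5.3827 mm.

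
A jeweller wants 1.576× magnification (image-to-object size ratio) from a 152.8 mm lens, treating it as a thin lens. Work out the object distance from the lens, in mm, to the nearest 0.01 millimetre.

249.75 mm

With m = dᵢ/dₒ and 1/f = 1/dₒ + 1/dᵢ, substituting dᵢ = m·dₒ gives 1/f = (1 + 1/m)/dₒ, hence dₒ = f·(1 + 1/m).
dₒ = 152.8 × (1 + 1/1.576) = 152.8 × 1.63452 ≈ 249.754 mm.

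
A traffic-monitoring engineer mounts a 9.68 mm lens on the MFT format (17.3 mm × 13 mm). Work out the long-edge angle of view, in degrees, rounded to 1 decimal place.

Angle of view α = 2·arctan(w/2f) with w = 17.3 mm and f = 9.68 mm.
w/2f = 0.89360; arctan(0.89360) ≈ 41.7838°, so α ≈ 83.5676°.

83.6°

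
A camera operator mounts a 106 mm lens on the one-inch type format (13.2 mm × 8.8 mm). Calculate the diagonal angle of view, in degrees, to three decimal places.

8.559°

Sensor diagonal = √(13.2² + 8.8²) = √251.6800 ≈ 15.8644 mm.
Angle of view α = 2·arctan(d/2f) with d = 15.8644 mm and f = 106 mm.
d/2f = 0.07483; arctan(0.07483) ≈ 4.2796°, so α ≈ 8.5592°.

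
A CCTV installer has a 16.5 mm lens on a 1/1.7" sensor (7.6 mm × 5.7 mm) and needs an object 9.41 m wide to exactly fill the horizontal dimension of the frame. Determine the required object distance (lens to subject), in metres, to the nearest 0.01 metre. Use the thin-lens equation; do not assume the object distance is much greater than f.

W: 9.41 m = 9410 mm.
Magnification m = w/W = dᵢ/dₒ; combined with 1/f = 1/dₒ + 1/dᵢ this gives dₒ = f·(1 + W/w).
dₒ = 16.5 mm × (1 + 9410/7.6) = 16.5 × 1239.1579 ≈ 20446.105 mm = 20.4461 m.

20.45 m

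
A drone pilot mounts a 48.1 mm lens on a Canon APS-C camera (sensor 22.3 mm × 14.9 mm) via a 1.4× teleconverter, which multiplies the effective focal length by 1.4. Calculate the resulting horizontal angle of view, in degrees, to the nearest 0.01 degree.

18.80°

Effective focal length f = 48.1 × 1.4 = 67.34 mm.
α = 2·arctan(22.3 / (2 × 67.34)) = 2·arctan(0.16558) ≈ 18.8032°.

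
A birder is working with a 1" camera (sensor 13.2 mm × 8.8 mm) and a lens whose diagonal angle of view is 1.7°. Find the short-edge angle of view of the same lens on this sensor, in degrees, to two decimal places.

0.94°

Sensor diagonal = √(13.2² + 8.8²) = √251.6800 ≈ 15.8644 mm.
From the diagonal AOV: f = 15.8644 / (2·tan(0.85°)) = 15.8644 / 0.02967 ≈ 534.6459 mm.
Short-edge AOV = 2·arctan(8.8 / (2 × 534.6459)) = 2·arctan(0.00823) ≈ 0.9430°.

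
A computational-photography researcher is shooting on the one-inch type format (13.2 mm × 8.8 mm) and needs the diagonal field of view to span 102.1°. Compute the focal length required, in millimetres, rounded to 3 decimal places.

Sensor diagonal = √(13.2² + 8.8²) = √251.6800 ≈ 15.8644 mm.
From α = 2·arctan(d/2f) we get f = d / (2·tan(α/2)).
With d = 15.8644 mm and α/2 = 51.05°, tan(α/2) ≈ 1.23710, so f ≈ 15.8644 / 2.47421 ≈ 6.4119 mm.

6.412 mm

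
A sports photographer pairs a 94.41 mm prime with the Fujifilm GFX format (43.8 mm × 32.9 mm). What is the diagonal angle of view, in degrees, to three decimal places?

32.357°

Sensor diagonal = √(43.8² + 32.9²) = √3000.8500 ≈ 54.7800 mm.
Angle of view α = 2·arctan(d/2f) with d = 54.7800 mm and f = 94.41 mm.
d/2f = 0.29012; arctan(0.29012) ≈ 16.1784°, so α ≈ 32.3568°.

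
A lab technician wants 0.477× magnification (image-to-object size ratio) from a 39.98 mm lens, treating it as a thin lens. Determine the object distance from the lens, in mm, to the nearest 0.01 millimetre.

123.80 mm

With m = dᵢ/dₒ and 1/f = 1/dₒ + 1/dᵢ, substituting dᵢ = m·dₒ gives 1/f = (1 + 1/m)/dₒ, hence dₒ = f·(1 + 1/m).
dₒ = 39.98 × (1 + 1/0.477) = 39.98 × 3.09644 ≈ 123.796 mm.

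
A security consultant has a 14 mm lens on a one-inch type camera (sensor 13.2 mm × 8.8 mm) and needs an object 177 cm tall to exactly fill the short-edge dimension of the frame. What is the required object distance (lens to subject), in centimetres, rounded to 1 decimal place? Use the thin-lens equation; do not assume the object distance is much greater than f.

283.0 cm

W: 177 cm = 1770 mm.
Magnification m = h/W = dᵢ/dₒ; combined with 1/f = 1/dₒ + 1/dᵢ this gives dₒ = f·(1 + W/h).
dₒ = 14 mm × (1 + 1770/8.8) = 14 × 202.1364 ≈ 2829.909 mm = 282.991 cm.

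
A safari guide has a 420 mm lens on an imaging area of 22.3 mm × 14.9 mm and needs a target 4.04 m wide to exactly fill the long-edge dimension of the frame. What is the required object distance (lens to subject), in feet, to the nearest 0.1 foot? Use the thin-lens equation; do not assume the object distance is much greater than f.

251.0 ft

W: 4.04 m = 4040 mm.
Magnification m = w/W = dᵢ/dₒ; combined with 1/f = 1/dₒ + 1/dᵢ this gives dₒ = f·(1 + W/w).
dₒ = 420 mm × (1 + 4040/22.3) = 420 × 182.1659 ≈ 76509.686 mm = 76509.686/304.8 ft = 251.016 ft.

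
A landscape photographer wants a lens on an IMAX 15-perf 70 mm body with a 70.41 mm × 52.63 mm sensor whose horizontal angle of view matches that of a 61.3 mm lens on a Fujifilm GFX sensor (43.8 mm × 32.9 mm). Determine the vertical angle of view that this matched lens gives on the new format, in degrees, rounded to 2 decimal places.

29.90°

Equal horizontal AOV ⇒ f₂ = f₁ · 70.41/43.8 = 61.3 × 1.60753 ≈ 98.5418 mm.
Vertical AOV on the new format = 2·arctan(52.63 / (2 × 98.5418)) = 2·arctan(0.26704) ≈ 29.9032°.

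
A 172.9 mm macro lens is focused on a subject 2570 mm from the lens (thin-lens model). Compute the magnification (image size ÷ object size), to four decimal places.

0.0721×

Thin lens: 1/f = 1/dₒ + 1/dᵢ → 1/dᵢ = 1/172.9 − 1/2570 = 0.0053946 mm⁻¹, so dᵢ ≈ 185.3711 mm.
Magnification m = dᵢ/dₒ = 185.3711/2570 ≈ 0.07213.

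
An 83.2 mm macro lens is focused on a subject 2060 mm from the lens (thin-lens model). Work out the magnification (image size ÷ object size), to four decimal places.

0.0421×

Thin lens: 1/f = 1/dₒ + 1/dᵢ → 1/dᵢ = 1/83.2 − 1/2060 = 0.0115338 mm⁻¹, so dᵢ ≈ 86.7017 mm.
Magnification m = dᵢ/dₒ = 86.7017/2060 ≈ 0.04209.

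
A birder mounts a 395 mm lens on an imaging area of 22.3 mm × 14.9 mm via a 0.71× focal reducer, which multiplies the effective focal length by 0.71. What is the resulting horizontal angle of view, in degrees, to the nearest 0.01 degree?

4.55°

Effective focal length f = 395 × 0.71 = 280.45 mm.
α = 2·arctan(22.3 / (2 × 280.45)) = 2·arctan(0.03976) ≈ 4.5535°.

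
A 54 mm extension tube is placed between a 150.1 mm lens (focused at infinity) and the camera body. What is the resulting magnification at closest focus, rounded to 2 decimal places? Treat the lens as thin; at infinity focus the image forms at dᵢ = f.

The tube moves the image plane from f to f + e, so dᵢ = 150.1 + 54 = 204.1 mm. Focus is achieved when 1/f = 1/dₒ + 1/dᵢ, giving dₒ = 1/(1/f − 1/(f+e)).
Magnification m = dᵢ/dₒ = (f+e)·(1/f − 1/(f+e)) = e/f = 54/150.1 ≈ 0.3598.

0.36×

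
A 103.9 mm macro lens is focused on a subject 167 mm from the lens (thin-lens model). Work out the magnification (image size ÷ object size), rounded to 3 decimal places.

Thin lens: 1/f = 1/dₒ + 1/dᵢ → 1/dᵢ = 1/103.9 − 1/167 = 0.0036366 mm⁻¹, so dᵢ ≈ 274.9810 mm.
Magnification m = dᵢ/dₒ = 274.9810/167 ≈ 1.64659.

1.647×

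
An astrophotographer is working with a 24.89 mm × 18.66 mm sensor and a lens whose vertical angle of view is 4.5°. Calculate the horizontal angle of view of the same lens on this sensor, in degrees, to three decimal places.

From the vertical AOV: f = 18.66 / (2·tan(2.25°)) = 18.66 / 0.07858 ≈ 237.4644 mm.
Horizontal AOV = 2·arctan(24.89 / (2 × 237.4644)) = 2·arctan(0.05241) ≈ 6.0000°.

6.000°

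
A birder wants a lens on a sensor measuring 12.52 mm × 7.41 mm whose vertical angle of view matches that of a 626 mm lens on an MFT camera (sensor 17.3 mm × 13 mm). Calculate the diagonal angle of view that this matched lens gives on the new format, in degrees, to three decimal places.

Equal vertical AOV ⇒ f₂ = f₁ · 7.41/13 = 626 × 0.57000 ≈ 356.8200 mm.
Sensor diagonal = √(12.52² + 7.41²) = √211.6585 ≈ 14.5485 mm.
Diagonal AOV on the new format = 2·arctan(14.5485 / (2 × 356.8200)) = 2·arctan(0.02039) ≈ 2.3358°.

2.336°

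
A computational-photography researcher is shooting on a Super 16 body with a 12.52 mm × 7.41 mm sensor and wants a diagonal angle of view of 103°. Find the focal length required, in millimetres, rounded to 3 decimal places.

5.786 mm

Sensor diagonal = √(12.52² + 7.41²) = √211.6585 ≈ 14.5485 mm.
From α = 2·arctan(d/2f) we get f = d / (2·tan(α/2)).
With d = 14.5485 mm and α/2 = 51.5°, tan(α/2) ≈ 1.25717, so f ≈ 14.5485 / 2.51434 ≈ 5.7862 mm.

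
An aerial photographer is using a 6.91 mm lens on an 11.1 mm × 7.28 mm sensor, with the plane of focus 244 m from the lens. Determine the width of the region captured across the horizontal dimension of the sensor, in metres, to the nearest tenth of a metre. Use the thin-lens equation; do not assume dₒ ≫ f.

391.9 m

dₒ: 244 m = 244000 mm.
Similar triangles through the lens centre give W/dₒ = w/dᵢ; with 1/f = 1/dₒ + 1/dᵢ this gives W = w·(dₒ − f)/f.
W = 11.1 mm × (244000 − 6.91) / 6.91 = 11.1 × 35310.1433 ≈ 391942.590 mm = 391.943 m.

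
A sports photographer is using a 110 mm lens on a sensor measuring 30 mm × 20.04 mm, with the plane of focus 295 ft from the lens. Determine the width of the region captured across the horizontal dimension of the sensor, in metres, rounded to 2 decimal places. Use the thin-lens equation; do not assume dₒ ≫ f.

dₒ: 295 ft × 304.8 mm/ft = 89916.00 mm.
Similar triangles through the lens centre give W/dₒ = w/dᵢ; with 1/f = 1/dₒ + 1/dᵢ this gives W = w·(dₒ − f)/f.
W = 30 mm × (89916 − 110) / 110 = 30 × 816.4182 ≈ 24492.545 mm = 24.4925 m.

24.49 m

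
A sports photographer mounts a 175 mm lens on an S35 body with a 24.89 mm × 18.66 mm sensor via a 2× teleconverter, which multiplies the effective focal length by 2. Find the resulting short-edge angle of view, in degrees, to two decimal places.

Effective focal length f = 175 × 2 = 350 mm.
α = 2·arctan(18.66 / (2 × 350)) = 2·arctan(0.02666) ≈ 3.0540°.

3.05°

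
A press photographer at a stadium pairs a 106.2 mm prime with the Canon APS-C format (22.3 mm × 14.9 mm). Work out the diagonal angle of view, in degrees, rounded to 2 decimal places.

Sensor diagonal = √(22.3² + 14.9²) = √719.3000 ≈ 26.8198 mm.
Angle of view α = 2·arctan(d/2f) with d = 26.8198 mm and f = 106.2 mm.
d/2f = 0.12627; arctan(0.12627) ≈ 7.1967°, so α ≈ 14.3933°.

14.39°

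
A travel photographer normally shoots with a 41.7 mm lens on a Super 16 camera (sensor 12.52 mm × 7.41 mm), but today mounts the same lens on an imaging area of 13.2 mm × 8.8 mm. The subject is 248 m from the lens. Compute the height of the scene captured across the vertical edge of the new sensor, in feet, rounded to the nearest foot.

172 ft

The focal length stays 41.7 mm; the relevant sensor dimension is now h = 8.8 mm. Object distance dₒ = 248 m = 248000 mm.
Thin-lens field height W = h·(dₒ − f)/f = 8.8 × (248000 − 41.7)/41.7 ≈ 52326.931 mm = 52326.931/304.8 ft = 171.676 ft.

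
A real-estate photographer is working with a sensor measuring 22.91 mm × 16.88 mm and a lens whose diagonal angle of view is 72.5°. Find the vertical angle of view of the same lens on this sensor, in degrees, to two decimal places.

47.01°

Sensor diagonal = √(22.91² + 16.88²) = √809.8025 ≈ 28.4570 mm.
From the diagonal AOV: f = 28.4570 / (2·tan(36.25°)) = 28.4570 / 1.46646 ≈ 19.4052 mm.
Vertical AOV = 2·arctan(16.88 / (2 × 19.4052)) = 2·arctan(0.43493) ≈ 47.0117°.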